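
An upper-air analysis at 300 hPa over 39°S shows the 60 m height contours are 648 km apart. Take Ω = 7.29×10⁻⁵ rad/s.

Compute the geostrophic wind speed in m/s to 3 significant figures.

Coriolis parameter at 39°S:
f = 2Ω sin φ = 2 × 7.29×10⁻⁵ × sin 39° = 9.18×10⁻⁵ s⁻¹
Height gradient: |∂Z/∂n| = 60 m / 648000 m = 9.26×10⁻⁵
On a pressure surface, geostrophic balance gives V_g = (g/f)|∂Z/∂n|:
V_g = 9.81 × 9.26×10⁻⁵ / 9.18×10⁻⁵ = 9.90 m/s

9.90 m/s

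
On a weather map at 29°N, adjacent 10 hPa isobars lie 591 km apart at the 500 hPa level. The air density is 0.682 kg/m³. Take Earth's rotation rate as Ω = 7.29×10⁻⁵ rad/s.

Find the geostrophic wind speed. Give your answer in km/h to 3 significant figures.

126 km/h

Coriolis parameter at 29°N:
f = 2Ω sin φ = 2 × 7.29×10⁻⁵ × sin 29° = 7.07×10⁻⁵ s⁻¹
Pressure gradient: |∂P/∂n| = 1000 Pa / 591000 m = 1.69×10⁻³ Pa/m
Geostrophic balance (pressure-gradient force = Coriolis force):
V_g = (1/(fρ)) |∂P/∂n| = 1.69×10⁻³ / (7.07×10⁻⁵ × 0.682) = 35.1 m/s
Converting: 35.1 m/s × 3.6 = 126 km/h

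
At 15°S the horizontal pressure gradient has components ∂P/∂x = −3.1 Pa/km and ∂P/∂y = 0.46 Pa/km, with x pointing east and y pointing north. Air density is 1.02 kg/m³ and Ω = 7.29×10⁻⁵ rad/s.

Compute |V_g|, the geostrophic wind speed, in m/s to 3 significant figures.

81.4 m/s

Coriolis parameter at 15°S:
f = 2Ω sin φ = 2 × 7.29×10⁻⁵ × sin 15° = 3.77×10⁻⁵ s⁻¹
In the Southern Hemisphere f is negative: f = −3.77×10⁻⁵ s⁻¹.
Component geostrophic relations (x east, y north):
u_g = −(1/(fρ)) ∂P/∂y,  v_g = (1/(fρ)) ∂P/∂x
u_g = −(0.46×10⁻³)/(−3.77×10⁻⁵ × 1.02) = 12.0 m/s;  v_g = (−3.1×10⁻³)/(−3.77×10⁻⁵ × 1.02) = 80.5 m/s
|V_g| = √(u_g² + v_g²) = 81.4 m/s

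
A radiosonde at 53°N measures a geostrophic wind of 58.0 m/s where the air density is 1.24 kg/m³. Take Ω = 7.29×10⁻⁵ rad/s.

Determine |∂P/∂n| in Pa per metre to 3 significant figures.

8.37×10⁻³ Pa/m

Coriolis parameter at 53°N:
f = 2Ω sin φ = 2 × 7.29×10⁻⁵ × sin 53° = 1.16×10⁻⁴ s⁻¹
Geostrophic balance rearranged: |∂P/∂n| = f ρ V_g
|∂P/∂n| = 1.16×10⁻⁴ × 1.24 × 58.0 = 8.37×10⁻³ Pa/m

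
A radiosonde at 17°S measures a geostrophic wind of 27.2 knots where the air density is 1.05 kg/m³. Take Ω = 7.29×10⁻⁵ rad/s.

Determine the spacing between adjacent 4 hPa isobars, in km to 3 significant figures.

639 km

Coriolis parameter at 17°S:
f = 2Ω sin φ = 2 × 7.29×10⁻⁵ × sin 17° = 4.26×10⁻⁵ s⁻¹
Wind speed in SI: 27.2 knots = 14.0 m/s
Geostrophic balance rearranged: |∂P/∂n| = f ρ V_g
|∂P/∂n| = 4.26×10⁻⁵ × 1.05 × 14.0 = 6.26×10⁻⁴ Pa/m
Isobar spacing: Δn = ΔP/|∂P/∂n| = 400 Pa / 6.26×10⁻⁴ Pa/m = 638662 m ≈ 639 km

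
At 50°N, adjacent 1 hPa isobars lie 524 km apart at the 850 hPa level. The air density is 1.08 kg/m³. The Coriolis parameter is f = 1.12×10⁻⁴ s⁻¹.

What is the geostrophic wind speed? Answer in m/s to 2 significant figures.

Pressure gradient: |∂P/∂n| = 100 Pa / 524000 m = 1.91×10⁻⁴ Pa/m
Geostrophic balance (pressure-gradient force = Coriolis force):
V_g = (1/(fρ)) |∂P/∂n| = 1.91×10⁻⁴ / (1.12×10⁻⁴ × 1.08) = 1.58 m/s

1.6 m/s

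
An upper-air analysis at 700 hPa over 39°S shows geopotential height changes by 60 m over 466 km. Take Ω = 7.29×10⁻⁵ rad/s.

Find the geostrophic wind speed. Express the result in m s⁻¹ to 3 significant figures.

Coriolis parameter at 39°S:
f = 2Ω sin φ = 2 × 7.29×10⁻⁵ × sin 39° = 9.18×10⁻⁵ s⁻¹
Height gradient: |∂Z/∂n| = 60 m / 466000 m = 1.29×10⁻⁴
On a pressure surface, geostrophic balance gives V_g = (g/f)|∂Z/∂n|:
V_g = 9.81 × 1.29×10⁻⁴ / 9.18×10⁻⁵ = 13.8 m/s

13.8 m s⁻¹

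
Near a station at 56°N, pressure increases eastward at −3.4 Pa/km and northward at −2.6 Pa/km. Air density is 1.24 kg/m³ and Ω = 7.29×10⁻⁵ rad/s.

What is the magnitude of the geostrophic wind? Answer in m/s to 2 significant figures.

29 m/s

Coriolis parameter at 56°N:
f = 2Ω sin φ = 2 × 7.29×10⁻⁵ × sin 56° = 1.21×10⁻⁴ s⁻¹
Component geostrophic relations (x east, y north):
u_g = −(1/(fρ)) ∂P/∂y,  v_g = (1/(fρ)) ∂P/∂x
u_g = −(−2.6×10⁻³)/(1.21×10⁻⁴ × 1.24) = 17.3 m/s;  v_g = (−3.4×10⁻³)/(1.21×10⁻⁴ × 1.24) = −22.7 m/s
|V_g| = √(u_g² + v_g²) = 28.6 m/s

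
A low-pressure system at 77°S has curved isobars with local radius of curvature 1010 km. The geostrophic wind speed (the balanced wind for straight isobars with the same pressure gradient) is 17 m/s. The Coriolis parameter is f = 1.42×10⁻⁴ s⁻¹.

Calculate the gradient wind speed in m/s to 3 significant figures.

15.4 m/s

Around a low, centrifugal force acts outward with Coriolis, so pressure-gradient force balances both:
(1/ρ)|∂P/∂n| = fV + V²/R  →  V² + fR·V − fR·V_g = 0
With fR = 1.42×10⁻⁴ × 1010×10³ m = 143 m/s:
V = [−fR + √((fR)² + 4 fR V_g)]/2 = [−143 + √(143² + 4×143×17)]/2 = 15.4 m/s
Subgeostrophic (V < V_g = 17 m/s), as expected around a low.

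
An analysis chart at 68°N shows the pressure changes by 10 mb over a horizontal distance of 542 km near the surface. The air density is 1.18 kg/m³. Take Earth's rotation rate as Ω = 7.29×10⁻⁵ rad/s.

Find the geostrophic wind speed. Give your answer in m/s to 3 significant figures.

Coriolis parameter at 68°N:
f = 2Ω sin φ = 2 × 7.29×10⁻⁵ × sin 68° = 1.35×10⁻⁴ s⁻¹
Pressure gradient: |∂P/∂n| = 1000 Pa / 542000 m = 1.85×10⁻³ Pa/m
Geostrophic balance (pressure-gradient force = Coriolis force):
V_g = (1/(fρ)) |∂P/∂n| = 1.85×10⁻³ / (1.35×10⁻⁴ × 1.18) = 11.6 m/s

11.6 m/s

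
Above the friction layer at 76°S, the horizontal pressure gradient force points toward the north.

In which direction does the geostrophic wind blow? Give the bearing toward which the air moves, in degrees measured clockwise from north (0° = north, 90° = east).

The pressure-gradient force points toward the north (bearing 000°).
Geostrophic balance: in the Southern Hemisphere the Coriolis force deflects motion to the left, so the geostrophic wind blows 90° to the left of the pressure-gradient force (low pressure on the right).
Rotating 000° by 90° counterclockwise gives 270° — the wind blows toward the west.

270°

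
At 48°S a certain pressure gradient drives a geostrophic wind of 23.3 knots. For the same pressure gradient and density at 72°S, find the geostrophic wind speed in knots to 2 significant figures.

18 knots

With the same pressure gradient and density, V_g ∝ 1/f ∝ 1/sin φ.
V₂ = V₁ · sin φ₁ / sin φ₂ = 23.3 × sin 48° / sin 72°
V₂ = 23.3 × 0.7431/0.9511 = 18 knots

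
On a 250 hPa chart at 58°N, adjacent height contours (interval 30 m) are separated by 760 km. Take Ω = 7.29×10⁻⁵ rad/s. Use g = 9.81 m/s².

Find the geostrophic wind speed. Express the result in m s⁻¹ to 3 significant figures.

3.13 m s⁻¹

Coriolis parameter at 58°N:
f = 2Ω sin φ = 2 × 7.29×10⁻⁵ × sin 58° = 1.24×10⁻⁴ s⁻¹
Height gradient: |∂Z/∂n| = 30 m / 760000 m = 3.95×10⁻⁵
On a pressure surface, geostrophic balance gives V_g = (g/f)|∂Z/∂n|:
V_g = 9.81 × 3.95×10⁻⁵ / 1.24×10⁻⁴ = 3.13 m/s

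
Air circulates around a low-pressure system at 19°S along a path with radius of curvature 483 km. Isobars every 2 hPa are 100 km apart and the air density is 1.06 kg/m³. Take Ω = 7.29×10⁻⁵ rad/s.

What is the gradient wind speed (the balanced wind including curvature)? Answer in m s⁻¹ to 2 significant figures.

Coriolis parameter at 19°S:
f = 2Ω sin φ = 2 × 7.29×10⁻⁵ × sin 19° = 4.75×10⁻⁵ s⁻¹
Pressure gradient: |∂P/∂n| = 200 Pa / 100000 m = 2.00×10⁻³ Pa/m
Geostrophic speed: V_g = |∂P/∂n|/(fρ) = 2.00×10⁻³/(4.75×10⁻⁵ × 1.06) = 39.7 m/s
Around a low, centrifugal force acts outward with Coriolis, so pressure-gradient force balances both:
(1/ρ)|∂P/∂n| = fV + V²/R  →  V² + fR·V − fR·V_g = 0
With fR = 4.75×10⁻⁵ × 483×10³ m = 22.9 m/s:
V = [−fR + √((fR)² + 4 fR V_g)]/2 = [−22.9 + √(22.9² + 4×22.9×39.7)]/2 = 20.8 m/s
Subgeostrophic (V < V_g = 39.7 m/s), as expected around a low.

21 m s⁻¹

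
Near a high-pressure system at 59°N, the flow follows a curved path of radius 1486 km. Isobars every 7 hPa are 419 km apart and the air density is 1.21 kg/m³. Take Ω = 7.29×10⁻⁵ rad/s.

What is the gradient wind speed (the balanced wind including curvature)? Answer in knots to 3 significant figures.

22.9 knots

Coriolis parameter at 59°N:
f = 2Ω sin φ = 2 × 7.29×10⁻⁵ × sin 59° = 1.25×10⁻⁴ s⁻¹
Pressure gradient: |∂P/∂n| = 700 Pa / 419000 m = 1.67×10⁻³ Pa/m
Geostrophic speed: V_g = |∂P/∂n|/(fρ) = 1.67×10⁻³/(1.25×10⁻⁴ × 1.21) = 11.0 m/s
Around a high, pressure-gradient force acts outward with centrifugal, so Coriolis balances both:
fV = (1/ρ)|∂P/∂n| + V²/R  →  V² − fR·V + fR·V_g = 0
With fR = 1.25×10⁻⁴ × 1486×10³ m = 186 m/s:
V = [fR − √((fR)² − 4 fR V_g)]/2 = [186 − √(186² − 4×186×11)]/2 = 11.8 m/s
Supergeostrophic (V > V_g = 11 m/s), as expected around a high.
Converting: 11.8 m/s × 1.944 = 22.9 knots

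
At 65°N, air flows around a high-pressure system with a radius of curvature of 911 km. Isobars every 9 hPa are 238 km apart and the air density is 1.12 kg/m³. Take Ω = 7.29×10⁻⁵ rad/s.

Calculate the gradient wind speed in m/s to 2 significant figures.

Coriolis parameter at 65°N:
f = 2Ω sin φ = 2 × 7.29×10⁻⁵ × sin 65° = 1.32×10⁻⁴ s⁻¹
Pressure gradient: |∂P/∂n| = 900 Pa / 238000 m = 3.78×10⁻³ Pa/m
Geostrophic speed: V_g = |∂P/∂n|/(fρ) = 3.78×10⁻³/(1.32×10⁻⁴ × 1.12) = 25.6 m/s
Around a high, pressure-gradient force acts outward with centrifugal, so Coriolis balances both:
fV = (1/ρ)|∂P/∂n| + V²/R  →  V² − fR·V + fR·V_g = 0
With fR = 1.32×10⁻⁴ × 911×10³ m = 120 m/s:
V = [fR − √((fR)² − 4 fR V_g)]/2 = [120 − √(120² − 4×120×25.6)]/2 = 36.8 m/s
Supergeostrophic (V > V_g = 25.6 m/s), as expected around a high.

37 m/s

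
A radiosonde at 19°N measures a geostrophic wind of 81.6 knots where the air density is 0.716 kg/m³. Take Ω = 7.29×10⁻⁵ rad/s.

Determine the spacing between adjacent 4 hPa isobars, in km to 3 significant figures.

Coriolis parameter at 19°N:
f = 2Ω sin φ = 2 × 7.29×10⁻⁵ × sin 19° = 4.75×10⁻⁵ s⁻¹
Wind speed in SI: 81.6 knots = 42.0 m/s
Geostrophic balance rearranged: |∂P/∂n| = f ρ V_g
|∂P/∂n| = 4.75×10⁻⁵ × 0.716 × 42.0 = 1.43×10⁻³ Pa/m
Isobar spacing: Δn = ΔP/|∂P/∂n| = 400 Pa / 1.43×10⁻³ Pa/m = 280362 m ≈ 280 km

280 km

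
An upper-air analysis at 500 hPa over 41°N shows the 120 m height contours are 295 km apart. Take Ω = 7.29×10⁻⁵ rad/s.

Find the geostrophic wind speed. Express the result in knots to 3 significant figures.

Coriolis parameter at 41°N:
f = 2Ω sin φ = 2 × 7.29×10⁻⁵ × sin 41° = 9.57×10⁻⁵ s⁻¹
Height gradient: |∂Z/∂n| = 120 m / 295000 m = 4.07×10⁻⁴
On a pressure surface, geostrophic balance gives V_g = (g/f)|∂Z/∂n|:
V_g = 9.81 × 4.07×10⁻⁴ / 9.57×10⁻⁵ = 41.7 m/s
Converting: 41.7 m/s × 1.944 = 81.1 knots

81.1 knots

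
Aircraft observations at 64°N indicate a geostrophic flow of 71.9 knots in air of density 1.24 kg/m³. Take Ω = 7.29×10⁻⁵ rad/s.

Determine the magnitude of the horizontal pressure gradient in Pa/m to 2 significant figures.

6.0×10⁻³ Pa/m

Coriolis parameter at 64°N:
f = 2Ω sin φ = 2 × 7.29×10⁻⁵ × sin 64° = 1.31×10⁻⁴ s⁻¹
Wind speed in SI: 71.9 knots = 37.0 m/s
Geostrophic balance rearranged: |∂P/∂n| = f ρ V_g
|∂P/∂n| = 1.31×10⁻⁴ × 1.24 × 37.0 = 6.01×10⁻³ Pa/m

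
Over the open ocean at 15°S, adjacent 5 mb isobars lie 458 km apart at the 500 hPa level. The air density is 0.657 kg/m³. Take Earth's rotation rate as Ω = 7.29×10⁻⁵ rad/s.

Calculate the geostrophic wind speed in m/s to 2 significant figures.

44 m/s

Coriolis parameter at 15°S:
f = 2Ω sin φ = 2 × 7.29×10⁻⁵ × sin 15° = 3.77×10⁻⁵ s⁻¹
Pressure gradient: |∂P/∂n| = 500 Pa / 458000 m = 1.09×10⁻³ Pa/m
Geostrophic balance (pressure-gradient force = Coriolis force):
V_g = (1/(fρ)) |∂P/∂n| = 1.09×10⁻³ / (3.77×10⁻⁵ × 0.657) = 44.0 m/s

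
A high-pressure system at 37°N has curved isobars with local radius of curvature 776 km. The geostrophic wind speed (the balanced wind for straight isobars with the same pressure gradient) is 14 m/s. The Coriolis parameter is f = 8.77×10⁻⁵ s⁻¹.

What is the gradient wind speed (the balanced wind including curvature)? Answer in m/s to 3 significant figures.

Around a high, pressure-gradient force acts outward with centrifugal, so Coriolis balances both:
fV = (1/ρ)|∂P/∂n| + V²/R  →  V² − fR·V + fR·V_g = 0
With fR = 8.77×10⁻⁵ × 776×10³ m = 68.1 m/s:
V = [fR − √((fR)² − 4 fR V_g)]/2 = [68.1 − √(68.1² − 4×68.1×14)]/2 = 19.7 m/s
Supergeostrophic (V > V_g = 14 m/s), as expected around a high.

19.7 m/s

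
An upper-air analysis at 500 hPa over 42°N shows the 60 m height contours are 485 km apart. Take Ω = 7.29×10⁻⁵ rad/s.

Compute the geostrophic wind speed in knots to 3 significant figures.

Coriolis parameter at 42°N:
f = 2Ω sin φ = 2 × 7.29×10⁻⁵ × sin 42° = 9.76×10⁻⁵ s⁻¹
Height gradient: |∂Z/∂n| = 60 m / 485000 m = 1.24×10⁻⁴
On a pressure surface, geostrophic balance gives V_g = (g/f)|∂Z/∂n|:
V_g = 9.81 × 1.24×10⁻⁴ / 9.76×10⁻⁵ = 12.4 m/s
Converting: 12.4 m/s × 1.944 = 24.2 knots

24.2 knots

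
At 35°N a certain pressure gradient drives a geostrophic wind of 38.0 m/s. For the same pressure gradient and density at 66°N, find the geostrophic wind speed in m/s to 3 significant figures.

23.9 m/s

With the same pressure gradient and density, V_g ∝ 1/f ∝ 1/sin φ.
V₂ = V₁ · sin φ₁ / sin φ₂ = 38.0 × sin 35° / sin 66°
V₂ = 38.0 × 0.5736/0.9135 = 23.9 m/s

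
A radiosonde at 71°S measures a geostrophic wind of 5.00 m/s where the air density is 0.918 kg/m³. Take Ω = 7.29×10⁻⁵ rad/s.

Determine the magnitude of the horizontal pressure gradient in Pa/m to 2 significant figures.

Coriolis parameter at 71°S:
f = 2Ω sin φ = 2 × 7.29×10⁻⁵ × sin 71° = 1.38×10⁻⁴ s⁻¹
Geostrophic balance rearranged: |∂P/∂n| = f ρ V_g
|∂P/∂n| = 1.38×10⁻⁴ × 0.918 × 5.00 = 6.33×10⁻⁴ Pa/m

6.3×10⁻⁴ Pa/m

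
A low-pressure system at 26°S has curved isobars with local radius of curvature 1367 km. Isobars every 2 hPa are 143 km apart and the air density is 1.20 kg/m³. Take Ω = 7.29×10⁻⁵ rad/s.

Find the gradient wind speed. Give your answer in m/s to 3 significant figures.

15.5 m/s

Coriolis parameter at 26°S:
f = 2Ω sin φ = 2 × 7.29×10⁻⁵ × sin 26° = 6.39×10⁻⁵ s⁻¹
Pressure gradient: |∂P/∂n| = 200 Pa / 143000 m = 1.40×10⁻³ Pa/m
Geostrophic speed: V_g = |∂P/∂n|/(fρ) = 1.40×10⁻³/(6.39×10⁻⁵ × 1.20) = 18.2 m/s
Around a low, centrifugal force acts outward with Coriolis, so pressure-gradient force balances both:
(1/ρ)|∂P/∂n| = fV + V²/R  →  V² + fR·V − fR·V_g = 0
With fR = 6.39×10⁻⁵ × 1367×10³ m = 87.4 m/s:
V = [−fR + √((fR)² + 4 fR V_g)]/2 = [−87.4 + √(87.4² + 4×87.4×18.2)]/2 = 15.5 m/s
Subgeostrophic (V < V_g = 18.2 m/s), as expected around a low.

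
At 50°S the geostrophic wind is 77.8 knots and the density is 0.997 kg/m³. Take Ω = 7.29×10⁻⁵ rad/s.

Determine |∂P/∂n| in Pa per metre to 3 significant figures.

Coriolis parameter at 50°S:
f = 2Ω sin φ = 2 × 7.29×10⁻⁵ × sin 50° = 1.12×10⁻⁴ s⁻¹
Wind speed in SI: 77.8 knots = 40.0 m/s
Geostrophic balance rearranged: |∂P/∂n| = f ρ V_g
|∂P/∂n| = 1.12×10⁻⁴ × 0.997 × 40.0 = 4.46×10⁻³ Pa/m

4.46×10⁻³ Pa/m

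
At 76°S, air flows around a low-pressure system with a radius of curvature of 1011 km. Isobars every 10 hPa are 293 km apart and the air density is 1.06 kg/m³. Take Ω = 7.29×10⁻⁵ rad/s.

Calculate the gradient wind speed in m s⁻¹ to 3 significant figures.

20.0 m s⁻¹

Coriolis parameter at 76°S:
f = 2Ω sin φ = 2 × 7.29×10⁻⁵ × sin 76° = 1.41×10⁻⁴ s⁻¹
Pressure gradient: |∂P/∂n| = 1000 Pa / 293000 m = 3.41×10⁻³ Pa/m
Geostrophic speed: V_g = |∂P/∂n|/(fρ) = 3.41×10⁻³/(1.41×10⁻⁴ × 1.06) = 22.8 m/s
Around a low, centrifugal force acts outward with Coriolis, so pressure-gradient force balances both:
(1/ρ)|∂P/∂n| = fV + V²/R  →  V² + fR·V − fR·V_g = 0
With fR = 1.41×10⁻⁴ × 1011×10³ m = 143 m/s:
V = [−fR + √((fR)² + 4 fR V_g)]/2 = [−143 + √(143² + 4×143×22.8)]/2 = 20 m/s
Subgeostrophic (V < V_g = 22.8 m/s), as expected around a low.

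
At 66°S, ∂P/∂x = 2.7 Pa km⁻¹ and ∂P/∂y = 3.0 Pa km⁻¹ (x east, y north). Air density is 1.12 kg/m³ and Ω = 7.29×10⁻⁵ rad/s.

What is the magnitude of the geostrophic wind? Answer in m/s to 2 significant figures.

27 m/s

Coriolis parameter at 66°S:
f = 2Ω sin φ = 2 × 7.29×10⁻⁵ × sin 66° = 1.33×10⁻⁴ s⁻¹
In the Southern Hemisphere f is negative: f = −1.33×10⁻⁴ s⁻¹.
Component geostrophic relations (x east, y north):
u_g = −(1/(fρ)) ∂P/∂y,  v_g = (1/(fρ)) ∂P/∂x
u_g = −(3.0×10⁻³)/(−1.33×10⁻⁴ × 1.12) = 20.1 m/s;  v_g = (2.7×10⁻³)/(−1.33×10⁻⁴ × 1.12) = −18.1 m/s
|V_g| = √(u_g² + v_g²) = 27.1 m/s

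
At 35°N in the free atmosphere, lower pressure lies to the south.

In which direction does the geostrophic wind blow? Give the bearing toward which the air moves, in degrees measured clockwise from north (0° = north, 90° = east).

The pressure-gradient force points toward the south (bearing 180°).
Geostrophic balance: in the Northern Hemisphere the Coriolis force deflects motion to the right, so the geostrophic wind blows 90° to the right of the pressure-gradient force (low pressure on the left).
Rotating 180° by 90° clockwise gives 270° — the wind blows toward the west.

270°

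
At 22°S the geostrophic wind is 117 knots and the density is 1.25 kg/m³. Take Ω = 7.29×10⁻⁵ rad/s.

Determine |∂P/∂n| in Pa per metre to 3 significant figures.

4.11×10⁻³ Pa/m

Coriolis parameter at 22°S:
f = 2Ω sin φ = 2 × 7.29×10⁻⁵ × sin 22° = 5.46×10⁻⁵ s⁻¹
Wind speed in SI: 117 knots = 60.2 m/s
Geostrophic balance rearranged: |∂P/∂n| = f ρ V_g
|∂P/∂n| = 5.46×10⁻⁵ × 1.25 × 60.2 = 4.11×10⁻³ Pa/m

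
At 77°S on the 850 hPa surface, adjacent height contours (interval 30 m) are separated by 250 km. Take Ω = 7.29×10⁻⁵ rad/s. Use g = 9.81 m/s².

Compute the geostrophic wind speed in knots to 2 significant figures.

Coriolis parameter at 77°S:
f = 2Ω sin φ = 2 × 7.29×10⁻⁵ × sin 77° = 1.42×10⁻⁴ s⁻¹
Height gradient: |∂Z/∂n| = 30 m / 250000 m = 1.20×10⁻⁴
On a pressure surface, geostrophic balance gives V_g = (g/f)|∂Z/∂n|:
V_g = 9.81 × 1.20×10⁻⁴ / 1.42×10⁻⁴ = 8.29 m/s
Converting: 8.29 m/s × 1.944 = 16 knots

16 knots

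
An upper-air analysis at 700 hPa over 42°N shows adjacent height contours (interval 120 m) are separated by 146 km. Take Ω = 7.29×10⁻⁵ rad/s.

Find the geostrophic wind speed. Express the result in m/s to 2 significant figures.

83 m/s

Coriolis parameter at 42°N:
f = 2Ω sin φ = 2 × 7.29×10⁻⁵ × sin 42° = 9.76×10⁻⁵ s⁻¹
Height gradient: |∂Z/∂n| = 120 m / 146000 m = 8.22×10⁻⁴
On a pressure surface, geostrophic balance gives V_g = (g/f)|∂Z/∂n|:
V_g = 9.81 × 8.22×10⁻⁴ / 9.76×10⁻⁵ = 82.6 m/s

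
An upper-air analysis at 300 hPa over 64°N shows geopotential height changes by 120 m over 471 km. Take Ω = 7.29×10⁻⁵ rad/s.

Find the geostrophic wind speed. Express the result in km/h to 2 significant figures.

69 km/h

Coriolis parameter at 64°N:
f = 2Ω sin φ = 2 × 7.29×10⁻⁵ × sin 64° = 1.31×10⁻⁴ s⁻¹
Height gradient: |∂Z/∂n| = 120 m / 471000 m = 2.55×10⁻⁴
On a pressure surface, geostrophic balance gives V_g = (g/f)|∂Z/∂n|:
V_g = 9.81 × 2.55×10⁻⁴ / 1.31×10⁻⁴ = 19.1 m/s
Converting: 19.1 m/s × 3.6 = 69 km/h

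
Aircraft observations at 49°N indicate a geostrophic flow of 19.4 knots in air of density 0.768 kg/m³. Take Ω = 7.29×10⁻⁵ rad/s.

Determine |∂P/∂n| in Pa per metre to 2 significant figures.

8.4×10⁻⁴ Pa/m

Coriolis parameter at 49°N:
f = 2Ω sin φ = 2 × 7.29×10⁻⁵ × sin 49° = 1.10×10⁻⁴ s⁻¹
Wind speed in SI: 19.4 knots = 9.98 m/s
Geostrophic balance rearranged: |∂P/∂n| = f ρ V_g
|∂P/∂n| = 1.10×10⁻⁴ × 0.768 × 9.98 = 8.43×10⁻⁴ Pa/m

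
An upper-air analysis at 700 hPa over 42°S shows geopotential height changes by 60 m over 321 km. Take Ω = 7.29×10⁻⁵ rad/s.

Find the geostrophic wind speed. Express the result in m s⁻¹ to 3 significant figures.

18.8 m s⁻¹

Coriolis parameter at 42°S:
f = 2Ω sin φ = 2 × 7.29×10⁻⁵ × sin 42° = 9.76×10⁻⁵ s⁻¹
Height gradient: |∂Z/∂n| = 60 m / 321000 m = 1.87×10⁻⁴
On a pressure surface, geostrophic balance gives V_g = (g/f)|∂Z/∂n|:
V_g = 9.81 × 1.87×10⁻⁴ / 9.76×10⁻⁵ = 18.8 m/s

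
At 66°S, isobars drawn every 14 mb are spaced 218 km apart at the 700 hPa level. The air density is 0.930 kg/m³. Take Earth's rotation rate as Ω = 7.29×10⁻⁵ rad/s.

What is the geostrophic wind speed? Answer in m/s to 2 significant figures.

Coriolis parameter at 66°S:
f = 2Ω sin φ = 2 × 7.29×10⁻⁵ × sin 66° = 1.33×10⁻⁴ s⁻¹
Pressure gradient: |∂P/∂n| = 1400 Pa / 218000 m = 6.42×10⁻³ Pa/m
Geostrophic balance (pressure-gradient force = Coriolis force):
V_g = (1/(fρ)) |∂P/∂n| = 6.42×10⁻³ / (1.33×10⁻⁴ × 0.930) = 51.8 m/s

52 m/s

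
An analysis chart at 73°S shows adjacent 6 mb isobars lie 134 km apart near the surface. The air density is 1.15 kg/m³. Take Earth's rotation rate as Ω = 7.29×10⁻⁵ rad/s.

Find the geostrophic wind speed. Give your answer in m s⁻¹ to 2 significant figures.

28 m s⁻¹

Coriolis parameter at 73°S:
f = 2Ω sin φ = 2 × 7.29×10⁻⁵ × sin 73° = 1.39×10⁻⁴ s⁻¹
Pressure gradient: |∂P/∂n| = 600 Pa / 134000 m = 4.48×10⁻³ Pa/m
Geostrophic balance (pressure-gradient force = Coriolis force):
V_g = (1/(fρ)) |∂P/∂n| = 4.48×10⁻³ / (1.39×10⁻⁴ × 1.15) = 27.9 m/s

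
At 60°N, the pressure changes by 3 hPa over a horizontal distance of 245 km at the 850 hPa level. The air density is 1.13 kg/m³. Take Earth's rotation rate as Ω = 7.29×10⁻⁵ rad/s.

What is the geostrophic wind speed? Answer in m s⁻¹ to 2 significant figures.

Coriolis parameter at 60°N:
f = 2Ω sin φ = 2 × 7.29×10⁻⁵ × sin 60° = 1.26×10⁻⁴ s⁻¹
Pressure gradient: |∂P/∂n| = 300 Pa / 245000 m = 1.22×10⁻³ Pa/m
Geostrophic balance (pressure-gradient force = Coriolis force):
V_g = (1/(fρ)) |∂P/∂n| = 1.22×10⁻³ / (1.26×10⁻⁴ × 1.13) = 8.58 m/s

8.6 m s⁻¹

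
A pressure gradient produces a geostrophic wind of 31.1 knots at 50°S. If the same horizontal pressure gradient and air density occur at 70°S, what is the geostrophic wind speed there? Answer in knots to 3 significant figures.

With the same pressure gradient and density, V_g ∝ 1/f ∝ 1/sin φ.
V₂ = V₁ · sin φ₁ / sin φ₂ = 31.1 × sin 50° / sin 70°
V₂ = 31.1 × 0.7660/0.9397 = 25.4 knots

25.4 knots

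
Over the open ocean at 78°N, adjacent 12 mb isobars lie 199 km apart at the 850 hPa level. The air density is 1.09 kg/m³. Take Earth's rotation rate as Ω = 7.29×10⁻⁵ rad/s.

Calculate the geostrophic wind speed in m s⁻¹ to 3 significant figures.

38.8 m s⁻¹

Coriolis parameter at 78°N:
f = 2Ω sin φ = 2 × 7.29×10⁻⁵ × sin 78° = 1.43×10⁻⁴ s⁻¹
Pressure gradient: |∂P/∂n| = 1200 Pa / 199000 m = 6.03×10⁻³ Pa/m
Geostrophic balance (pressure-gradient force = Coriolis force):
V_g = (1/(fρ)) |∂P/∂n| = 6.03×10⁻³ / (1.43×10⁻⁴ × 1.09) = 38.8 m/s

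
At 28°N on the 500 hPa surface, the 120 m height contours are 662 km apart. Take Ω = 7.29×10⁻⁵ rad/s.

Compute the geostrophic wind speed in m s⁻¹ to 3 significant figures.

26.0 m s⁻¹

Coriolis parameter at 28°N:
f = 2Ω sin φ = 2 × 7.29×10⁻⁵ × sin 28° = 6.84×10⁻⁵ s⁻¹
Height gradient: |∂Z/∂n| = 120 m / 662000 m = 1.81×10⁻⁴
On a pressure surface, geostrophic balance gives V_g = (g/f)|∂Z/∂n|:
V_g = 9.81 × 1.81×10⁻⁴ / 6.84×10⁻⁵ = 26.0 m/s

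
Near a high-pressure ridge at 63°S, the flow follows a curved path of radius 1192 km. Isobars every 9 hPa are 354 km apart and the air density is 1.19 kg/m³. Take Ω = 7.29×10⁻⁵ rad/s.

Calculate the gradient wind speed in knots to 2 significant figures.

Coriolis parameter at 63°S:
f = 2Ω sin φ = 2 × 7.29×10⁻⁵ × sin 63° = 1.30×10⁻⁴ s⁻¹
Pressure gradient: |∂P/∂n| = 900 Pa / 354000 m = 2.54×10⁻³ Pa/m
Geostrophic speed: V_g = |∂P/∂n|/(fρ) = 2.54×10⁻³/(1.30×10⁻⁴ × 1.19) = 16.4 m/s
Around a high, pressure-gradient force acts outward with centrifugal, so Coriolis balances both:
fV = (1/ρ)|∂P/∂n| + V²/R  →  V² − fR·V + fR·V_g = 0
With fR = 1.30×10⁻⁴ × 1192×10³ m = 155 m/s:
V = [fR − √((fR)² − 4 fR V_g)]/2 = [155 − √(155² − 4×155×16.4)]/2 = 18.7 m/s
Supergeostrophic (V > V_g = 16.4 m/s), as expected around a high.
Converting: 18.7 m/s × 1.944 = 36 knots

36 knots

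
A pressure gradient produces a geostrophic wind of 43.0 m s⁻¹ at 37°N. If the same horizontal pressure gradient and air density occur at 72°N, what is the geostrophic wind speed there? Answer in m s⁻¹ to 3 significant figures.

With the same pressure gradient and density, V_g ∝ 1/f ∝ 1/sin φ.
V₂ = V₁ · sin φ₁ / sin φ₂ = 43.0 × sin 37° / sin 72°
V₂ = 43.0 × 0.6018/0.9511 = 27.2 m s⁻¹

27.2 m s⁻¹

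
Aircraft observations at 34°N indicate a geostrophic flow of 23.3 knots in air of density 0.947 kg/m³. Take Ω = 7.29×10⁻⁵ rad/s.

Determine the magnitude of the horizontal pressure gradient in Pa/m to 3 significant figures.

Coriolis parameter at 34°N:
f = 2Ω sin φ = 2 × 7.29×10⁻⁵ × sin 34° = 8.15×10⁻⁵ s⁻¹
Wind speed in SI: 23.3 knots = 12.0 m/s
Geostrophic balance rearranged: |∂P/∂n| = f ρ V_g
|∂P/∂n| = 8.15×10⁻⁵ × 0.947 × 12.0 = 9.25×10⁻⁴ Pa/m

9.25×10⁻⁴ Pa/m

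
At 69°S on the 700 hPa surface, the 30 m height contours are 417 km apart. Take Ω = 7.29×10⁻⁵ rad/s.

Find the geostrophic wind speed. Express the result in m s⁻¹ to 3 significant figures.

Coriolis parameter at 69°S:
f = 2Ω sin φ = 2 × 7.29×10⁻⁵ × sin 69° = 1.36×10⁻⁴ s⁻¹
Height gradient: |∂Z/∂n| = 30 m / 417000 m = 7.19×10⁻⁵
On a pressure surface, geostrophic balance gives V_g = (g/f)|∂Z/∂n|:
V_g = 9.81 × 7.19×10⁻⁵ / 1.36×10⁻⁴ = 5.18 m/s

5.18 m s⁻¹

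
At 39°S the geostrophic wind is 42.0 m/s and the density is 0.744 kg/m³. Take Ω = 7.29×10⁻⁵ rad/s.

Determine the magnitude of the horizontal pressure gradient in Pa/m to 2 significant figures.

2.9×10⁻³ Pa/m

Coriolis parameter at 39°S:
f = 2Ω sin φ = 2 × 7.29×10⁻⁵ × sin 39° = 9.18×10⁻⁵ s⁻¹
Geostrophic balance rearranged: |∂P/∂n| = f ρ V_g
|∂P/∂n| = 9.18×10⁻⁵ × 0.744 × 42.0 = 2.87×10⁻³ Pa/m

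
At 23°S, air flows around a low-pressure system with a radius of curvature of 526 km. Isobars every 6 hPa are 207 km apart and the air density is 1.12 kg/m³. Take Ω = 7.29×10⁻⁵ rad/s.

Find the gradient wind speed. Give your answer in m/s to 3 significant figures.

24.8 m/s

Coriolis parameter at 23°S:
f = 2Ω sin φ = 2 × 7.29×10⁻⁵ × sin 23° = 5.70×10⁻⁵ s⁻¹
Pressure gradient: |∂P/∂n| = 600 Pa / 207000 m = 2.90×10⁻³ Pa/m
Geostrophic speed: V_g = |∂P/∂n|/(fρ) = 2.90×10⁻³/(5.70×10⁻⁵ × 1.12) = 45.4 m/s
Around a low, centrifugal force acts outward with Coriolis, so pressure-gradient force balances both:
(1/ρ)|∂P/∂n| = fV + V²/R  →  V² + fR·V − fR·V_g = 0
With fR = 5.70×10⁻⁵ × 526×10³ m = 30.0 m/s:
V = [−fR + √((fR)² + 4 fR V_g)]/2 = [−30.0 + √(30.0² + 4×30.0×45.4)]/2 = 24.8 m/s
Subgeostrophic (V < V_g = 45.4 m/s), as expected around a low.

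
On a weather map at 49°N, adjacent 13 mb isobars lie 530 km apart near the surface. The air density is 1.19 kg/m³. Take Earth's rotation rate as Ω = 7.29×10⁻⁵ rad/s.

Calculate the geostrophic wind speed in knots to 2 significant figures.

Coriolis parameter at 49°N:
f = 2Ω sin φ = 2 × 7.29×10⁻⁵ × sin 49° = 1.10×10⁻⁴ s⁻¹
Pressure gradient: |∂P/∂n| = 1300 Pa / 530000 m = 2.45×10⁻³ Pa/m
Geostrophic balance (pressure-gradient force = Coriolis force):
V_g = (1/(fρ)) |∂P/∂n| = 2.45×10⁻³ / (1.10×10⁻⁴ × 1.19) = 18.7 m/s
Converting: 18.7 m/s × 1.944 = 36 knots

36 knots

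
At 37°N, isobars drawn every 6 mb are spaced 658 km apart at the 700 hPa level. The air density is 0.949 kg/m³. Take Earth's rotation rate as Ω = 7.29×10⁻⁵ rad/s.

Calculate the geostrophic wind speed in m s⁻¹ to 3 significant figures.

Coriolis parameter at 37°N:
f = 2Ω sin φ = 2 × 7.29×10⁻⁵ × sin 37° = 8.77×10⁻⁵ s⁻¹
Pressure gradient: |∂P/∂n| = 600 Pa / 658000 m = 9.12×10⁻⁴ Pa/m
Geostrophic balance (pressure-gradient force = Coriolis force):
V_g = (1/(fρ)) |∂P/∂n| = 9.12×10⁻⁴ / (8.77×10⁻⁵ × 0.949) = 11.0 m/s

11.0 m s⁻¹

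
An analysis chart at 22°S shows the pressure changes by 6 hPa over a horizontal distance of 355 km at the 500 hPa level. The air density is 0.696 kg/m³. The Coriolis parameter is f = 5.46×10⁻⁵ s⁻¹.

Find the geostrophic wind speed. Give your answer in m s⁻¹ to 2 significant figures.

Pressure gradient: |∂P/∂n| = 600 Pa / 355000 m = 1.69×10⁻³ Pa/m
Geostrophic balance (pressure-gradient force = Coriolis force):
V_g = (1/(fρ)) |∂P/∂n| = 1.69×10⁻³ / (5.46×10⁻⁵ × 0.696) = 44.5 m/s

44 m s⁻¹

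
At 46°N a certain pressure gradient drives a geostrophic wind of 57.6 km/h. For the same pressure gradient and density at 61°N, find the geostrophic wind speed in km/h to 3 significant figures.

47.4 km/h

With the same pressure gradient and density, V_g ∝ 1/f ∝ 1/sin φ.
V₂ = V₁ · sin φ₁ / sin φ₂ = 57.6 × sin 46° / sin 61°
V₂ = 57.6 × 0.7193/0.8746 = 47.4 km/h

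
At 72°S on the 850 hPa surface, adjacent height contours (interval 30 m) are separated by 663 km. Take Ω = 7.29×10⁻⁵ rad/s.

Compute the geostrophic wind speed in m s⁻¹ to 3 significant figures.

Coriolis parameter at 72°S:
f = 2Ω sin φ = 2 × 7.29×10⁻⁵ × sin 72° = 1.39×10⁻⁴ s⁻¹
Height gradient: |∂Z/∂n| = 30 m / 663000 m = 4.52×10⁻⁵
On a pressure surface, geostrophic balance gives V_g = (g/f)|∂Z/∂n|:
V_g = 9.81 × 4.52×10⁻⁵ / 1.39×10⁻⁴ = 3.20 m/s

3.20 m s⁻¹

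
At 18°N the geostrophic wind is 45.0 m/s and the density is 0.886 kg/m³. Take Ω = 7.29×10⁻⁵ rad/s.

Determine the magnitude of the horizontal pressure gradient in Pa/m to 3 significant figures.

1.80×10⁻³ Pa/m

Coriolis parameter at 18°N:
f = 2Ω sin φ = 2 × 7.29×10⁻⁵ × sin 18° = 4.51×10⁻⁵ s⁻¹
Geostrophic balance rearranged: |∂P/∂n| = f ρ V_g
|∂P/∂n| = 4.51×10⁻⁵ × 0.886 × 45.0 = 1.80×10⁻³ Pa/m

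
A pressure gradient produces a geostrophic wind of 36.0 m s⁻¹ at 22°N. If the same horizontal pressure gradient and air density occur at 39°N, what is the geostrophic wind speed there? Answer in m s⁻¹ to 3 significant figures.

With the same pressure gradient and density, V_g ∝ 1/f ∝ 1/sin φ.
V₂ = V₁ · sin φ₁ / sin φ₂ = 36.0 × sin 22° / sin 39°
V₂ = 36.0 × 0.3746/0.6293 = 21.4 m s⁻¹

21.4 m s⁻¹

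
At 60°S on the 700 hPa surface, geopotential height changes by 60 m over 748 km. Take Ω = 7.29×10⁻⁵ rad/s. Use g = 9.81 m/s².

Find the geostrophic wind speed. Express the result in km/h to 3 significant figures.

22.4 km/h

Coriolis parameter at 60°S:
f = 2Ω sin φ = 2 × 7.29×10⁻⁵ × sin 60° = 1.26×10⁻⁴ s⁻¹
Height gradient: |∂Z/∂n| = 60 m / 748000 m = 8.02×10⁻⁵
On a pressure surface, geostrophic balance gives V_g = (g/f)|∂Z/∂n|:
V_g = 9.81 × 8.02×10⁻⁵ / 1.26×10⁻⁴ = 6.23 m/s
Converting: 6.23 m/s × 3.6 = 22.4 km/h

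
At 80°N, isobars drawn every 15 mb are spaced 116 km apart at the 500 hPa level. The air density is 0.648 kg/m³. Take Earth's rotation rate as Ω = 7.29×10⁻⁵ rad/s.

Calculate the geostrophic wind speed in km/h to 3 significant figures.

500 km/h

Coriolis parameter at 80°N:
f = 2Ω sin φ = 2 × 7.29×10⁻⁵ × sin 80° = 1.44×10⁻⁴ s⁻¹
Pressure gradient: |∂P/∂n| = 1500 Pa / 116000 m = 1.29×10⁻² Pa/m
Geostrophic balance (pressure-gradient force = Coriolis force):
V_g = (1/(fρ)) |∂P/∂n| = 1.29×10⁻² / (1.44×10⁻⁴ × 0.648) = 139 m/s
Converting: 139 m/s × 3.6 = 500 km/h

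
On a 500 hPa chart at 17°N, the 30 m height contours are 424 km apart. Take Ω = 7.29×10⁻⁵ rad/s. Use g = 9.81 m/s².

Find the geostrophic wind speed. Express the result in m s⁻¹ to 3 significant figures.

Coriolis parameter at 17°N:
f = 2Ω sin φ = 2 × 7.29×10⁻⁵ × sin 17° = 4.26×10⁻⁵ s⁻¹
Height gradient: |∂Z/∂n| = 30 m / 424000 m = 7.08×10⁻⁵
On a pressure surface, geostrophic balance gives V_g = (g/f)|∂Z/∂n|:
V_g = 9.81 × 7.08×10⁻⁵ / 4.26×10⁻⁵ = 16.3 m/s

16.3 m s⁻¹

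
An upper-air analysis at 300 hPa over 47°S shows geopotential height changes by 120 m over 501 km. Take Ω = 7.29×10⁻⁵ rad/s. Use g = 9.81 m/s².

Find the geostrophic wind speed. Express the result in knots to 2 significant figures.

43 knots

Coriolis parameter at 47°S:
f = 2Ω sin φ = 2 × 7.29×10⁻⁵ × sin 47° = 1.07×10⁻⁴ s⁻¹
Height gradient: |∂Z/∂n| = 120 m / 501000 m = 2.40×10⁻⁴
On a pressure surface, geostrophic balance gives V_g = (g/f)|∂Z/∂n|:
V_g = 9.81 × 2.40×10⁻⁴ / 1.07×10⁻⁴ = 22.0 m/s
Converting: 22.0 m/s × 1.944 = 43 knots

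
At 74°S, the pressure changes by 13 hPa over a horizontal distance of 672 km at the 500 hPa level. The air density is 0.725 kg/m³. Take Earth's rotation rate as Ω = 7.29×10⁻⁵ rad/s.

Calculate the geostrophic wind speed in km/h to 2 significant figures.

Coriolis parameter at 74°S:
f = 2Ω sin φ = 2 × 7.29×10⁻⁵ × sin 74° = 1.40×10⁻⁴ s⁻¹
Pressure gradient: |∂P/∂n| = 1300 Pa / 672000 m = 1.93×10⁻³ Pa/m
Geostrophic balance (pressure-gradient force = Coriolis force):
V_g = (1/(fρ)) |∂P/∂n| = 1.93×10⁻³ / (1.40×10⁻⁴ × 0.725) = 19.0 m/s
Converting: 19.0 m/s × 3.6 = 69 km/h

69 km/h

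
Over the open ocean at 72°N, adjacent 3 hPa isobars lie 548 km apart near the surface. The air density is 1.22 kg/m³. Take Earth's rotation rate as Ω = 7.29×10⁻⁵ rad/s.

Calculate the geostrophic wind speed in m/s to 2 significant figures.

3.2 m/s

Coriolis parameter at 72°N:
f = 2Ω sin φ = 2 × 7.29×10⁻⁵ × sin 72° = 1.39×10⁻⁴ s⁻¹
Pressure gradient: |∂P/∂n| = 300 Pa / 548000 m = 5.47×10⁻⁴ Pa/m
Geostrophic balance (pressure-gradient force = Coriolis force):
V_g = (1/(fρ)) |∂P/∂n| = 5.47×10⁻⁴ / (1.39×10⁻⁴ × 1.22) = 3.24 m/s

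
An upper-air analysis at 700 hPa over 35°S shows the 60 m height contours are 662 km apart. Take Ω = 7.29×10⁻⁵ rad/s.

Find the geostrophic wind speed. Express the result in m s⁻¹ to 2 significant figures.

Coriolis parameter at 35°S:
f = 2Ω sin φ = 2 × 7.29×10⁻⁵ × sin 35° = 8.36×10⁻⁵ s⁻¹
Height gradient: |∂Z/∂n| = 60 m / 662000 m = 9.06×10⁻⁵
On a pressure surface, geostrophic balance gives V_g = (g/f)|∂Z/∂n|:
V_g = 9.81 × 9.06×10⁻⁵ / 8.36×10⁻⁵ = 10.6 m/s

11 m s⁻¹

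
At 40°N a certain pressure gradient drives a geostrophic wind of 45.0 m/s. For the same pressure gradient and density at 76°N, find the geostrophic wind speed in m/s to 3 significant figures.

29.8 m/s

With the same pressure gradient and density, V_g ∝ 1/f ∝ 1/sin φ.
V₂ = V₁ · sin φ₁ / sin φ₂ = 45.0 × sin 40° / sin 76°
V₂ = 45.0 × 0.6428/0.9703 = 29.8 m/s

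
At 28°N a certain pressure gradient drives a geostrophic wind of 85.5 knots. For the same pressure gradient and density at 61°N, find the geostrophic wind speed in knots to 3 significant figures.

45.9 knots

With the same pressure gradient and density, V_g ∝ 1/f ∝ 1/sin φ.
V₂ = V₁ · sin φ₁ / sin φ₂ = 85.5 × sin 28° / sin 61°
V₂ = 85.5 × 0.4695/0.8746 = 45.9 knots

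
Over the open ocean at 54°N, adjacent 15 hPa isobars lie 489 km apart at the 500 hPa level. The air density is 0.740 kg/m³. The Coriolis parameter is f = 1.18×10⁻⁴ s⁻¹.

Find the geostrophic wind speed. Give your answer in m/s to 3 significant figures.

35.1 m/s

Pressure gradient: |∂P/∂n| = 1500 Pa / 489000 m = 3.07×10⁻³ Pa/m
Geostrophic balance (pressure-gradient force = Coriolis force):
V_g = (1/(fρ)) |∂P/∂n| = 3.07×10⁻³ / (1.18×10⁻⁴ × 0.740) = 35.1 m/s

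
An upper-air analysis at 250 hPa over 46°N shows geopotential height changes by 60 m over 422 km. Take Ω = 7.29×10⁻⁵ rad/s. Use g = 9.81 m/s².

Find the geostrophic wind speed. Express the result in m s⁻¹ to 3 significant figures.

13.3 m s⁻¹

Coriolis parameter at 46°N:
f = 2Ω sin φ = 2 × 7.29×10⁻⁵ × sin 46° = 1.05×10⁻⁴ s⁻¹
Height gradient: |∂Z/∂n| = 60 m / 422000 m = 1.42×10⁻⁴
On a pressure surface, geostrophic balance gives V_g = (g/f)|∂Z/∂n|:
V_g = 9.81 × 1.42×10⁻⁴ / 1.05×10⁻⁴ = 13.3 m/s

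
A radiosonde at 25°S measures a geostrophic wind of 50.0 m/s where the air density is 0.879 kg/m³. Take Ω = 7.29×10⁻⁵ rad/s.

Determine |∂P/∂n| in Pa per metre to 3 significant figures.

Coriolis parameter at 25°S:
f = 2Ω sin φ = 2 × 7.29×10⁻⁵ × sin 25° = 6.16×10⁻⁵ s⁻¹
Geostrophic balance rearranged: |∂P/∂n| = f ρ V_g
|∂P/∂n| = 6.16×10⁻⁵ × 0.879 × 50.0 = 2.71×10⁻³ Pa/m

2.71×10⁻³ Pa/m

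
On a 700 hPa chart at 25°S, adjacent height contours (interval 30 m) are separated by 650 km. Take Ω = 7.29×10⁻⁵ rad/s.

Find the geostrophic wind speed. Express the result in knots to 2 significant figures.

Coriolis parameter at 25°S:
f = 2Ω sin φ = 2 × 7.29×10⁻⁵ × sin 25° = 6.16×10⁻⁵ s⁻¹
Height gradient: |∂Z/∂n| = 30 m / 650000 m = 4.62×10⁻⁵
On a pressure surface, geostrophic balance gives V_g = (g/f)|∂Z/∂n|:
V_g = 9.81 × 4.62×10⁻⁵ / 6.16×10⁻⁵ = 7.35 m/s
Converting: 7.35 m/s × 1.944 = 14 knots

14 knots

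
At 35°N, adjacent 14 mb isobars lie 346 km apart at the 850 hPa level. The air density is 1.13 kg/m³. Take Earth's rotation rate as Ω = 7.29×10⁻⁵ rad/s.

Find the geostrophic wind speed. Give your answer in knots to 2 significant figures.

Coriolis parameter at 35°N:
f = 2Ω sin φ = 2 × 7.29×10⁻⁵ × sin 35° = 8.36×10⁻⁵ s⁻¹
Pressure gradient: |∂P/∂n| = 1400 Pa / 346000 m = 4.05×10⁻³ Pa/m
Geostrophic balance (pressure-gradient force = Coriolis force):
V_g = (1/(fρ)) |∂P/∂n| = 4.05×10⁻³ / (8.36×10⁻⁵ × 1.13) = 42.8 m/s
Converting: 42.8 m/s × 1.944 = 83 knots

83 knots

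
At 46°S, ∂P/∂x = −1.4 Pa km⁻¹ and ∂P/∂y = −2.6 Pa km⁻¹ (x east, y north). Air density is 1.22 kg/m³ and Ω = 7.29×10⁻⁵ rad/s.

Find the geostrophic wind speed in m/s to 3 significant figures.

23.1 m/s

Coriolis parameter at 46°S:
f = 2Ω sin φ = 2 × 7.29×10⁻⁵ × sin 46° = 1.05×10⁻⁴ s⁻¹
In the Southern Hemisphere f is negative: f = −1.05×10⁻⁴ s⁻¹.
Component geostrophic relations (x east, y north):
u_g = −(1/(fρ)) ∂P/∂y,  v_g = (1/(fρ)) ∂P/∂x
u_g = −(−2.6×10⁻³)/(−1.05×10⁻⁴ × 1.22) = −20.3 m/s;  v_g = (−1.4×10⁻³)/(−1.05×10⁻⁴ × 1.22) = 10.9 m/s
|V_g| = √(u_g² + v_g²) = 23.1 m/s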